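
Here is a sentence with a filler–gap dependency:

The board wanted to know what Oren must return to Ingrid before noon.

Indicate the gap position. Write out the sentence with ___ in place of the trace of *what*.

In situ: Oren must return what to Ingrid before noon.
'what' is the direct object of 'return'. The gap is right after 'return'.

The board wanted to know what Oren must return ___ to Ingrid before noon.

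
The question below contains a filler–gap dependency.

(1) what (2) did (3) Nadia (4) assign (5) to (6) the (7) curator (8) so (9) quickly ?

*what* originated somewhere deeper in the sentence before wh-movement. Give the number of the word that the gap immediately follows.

Underlying clause: Nadia did assign what to the curator so quickly.
'what' is the direct object of 'assign'. It moves to the left edge, and the trace sits right after 'assign':
What did Nadia assign ___ to the curator so quickly?
'assign' is word 4.

4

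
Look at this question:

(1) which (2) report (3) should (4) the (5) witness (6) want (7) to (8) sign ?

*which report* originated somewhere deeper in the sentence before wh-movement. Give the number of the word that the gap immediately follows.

Pre-movement form: The witness should want to sign which report.
The filler 'which report' is interpreted as the direct object of 'sign'. Fronting leaves a gap immediately after 'sign':
Which report should the witness want to sign ___?
'sign' is word 8.

8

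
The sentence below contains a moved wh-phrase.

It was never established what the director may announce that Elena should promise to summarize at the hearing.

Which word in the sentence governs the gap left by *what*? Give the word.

summarize

In situ: The director may announce that Elena should promise to summarize what at the hearing.
The filler 'what' is interpreted as the direct object of 'summarize'. Wh-movement fronts it, leaving a gap right after 'summarize':
It was never established what the director may announce that Elena should promise to summarize ___ at the hearing.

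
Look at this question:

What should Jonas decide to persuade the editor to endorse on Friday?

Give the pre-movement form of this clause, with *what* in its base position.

Jonas should decide to persuade the editor to endorse what on Friday.

'what' functions as the direct object of 'endorse'. It moves to the left edge, and the trace sits right after 'endorse':
What should Jonas decide to persuade the editor to endorse ___ on Friday?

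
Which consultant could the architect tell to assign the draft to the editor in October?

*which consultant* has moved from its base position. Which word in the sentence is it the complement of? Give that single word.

tell

In situ: The architect could tell which consultant to assign the draft to the editor in October.
'which consultant' is the direct object of 'tell'. Fronting leaves a gap immediately after 'tell':
Which consultant could the architect tell ___ to assign the draft to the editor in October?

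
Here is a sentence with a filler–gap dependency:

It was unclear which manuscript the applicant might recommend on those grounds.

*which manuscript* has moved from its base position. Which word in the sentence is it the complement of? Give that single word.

In situ: The applicant might recommend which manuscript on those grounds.
'which manuscript' is the direct object of 'recommend'. It moves to the left edge, and the trace sits right after 'recommend':
It was unclear which manuscript the applicant might recommend ___ on those grounds.

recommend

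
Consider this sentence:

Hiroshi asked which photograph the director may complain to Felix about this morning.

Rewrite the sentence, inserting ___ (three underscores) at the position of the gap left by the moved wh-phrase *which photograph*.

Pre-movement form: The director may complain to Felix about which photograph this morning.
'which photograph' functions as the object of the preposition 'about'. The gap is right after 'about'.

Hiroshi asked which photograph the director may complain to Felix about ___ this morning.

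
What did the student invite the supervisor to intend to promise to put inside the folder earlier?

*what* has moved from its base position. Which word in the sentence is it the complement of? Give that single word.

put

Underlying clause: The student did invite the supervisor to intend to promise to put what inside the folder earlier.
'what' is the direct object of 'put'. It moves to the left edge, and the trace sits right after 'put':
What did the student invite the supervisor to intend to promise to put ___ inside the folder earlier?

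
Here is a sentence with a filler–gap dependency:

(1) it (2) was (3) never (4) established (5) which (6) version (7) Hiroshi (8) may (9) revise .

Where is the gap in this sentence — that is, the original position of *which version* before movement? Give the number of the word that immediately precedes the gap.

Pre-movement form: Hiroshi may revise which version.
'which version' functions as the direct object of 'revise'. Fronting leaves a gap immediately after 'revise':
It was never established which version Hiroshi may revise ___.
'revise' is word 9.

9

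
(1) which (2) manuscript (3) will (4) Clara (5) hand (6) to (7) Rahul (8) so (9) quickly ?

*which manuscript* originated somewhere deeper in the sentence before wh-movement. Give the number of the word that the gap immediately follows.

Pre-movement form: Clara will hand which manuscript to Rahul so quickly.
'which manuscript' is the direct object of 'hand'. It moves to the left edge, and the trace sits right after 'hand':
Which manuscript will Clara hand ___ to Rahul so quickly?
'hand' is word 5.

5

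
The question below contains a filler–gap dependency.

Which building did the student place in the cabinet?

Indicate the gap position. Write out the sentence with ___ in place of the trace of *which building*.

Before movement: The student did place which building in the cabinet.
'which building' is the direct object of 'place'. The gap is right after 'place'.

Which building did the student place ___ in the cabinet?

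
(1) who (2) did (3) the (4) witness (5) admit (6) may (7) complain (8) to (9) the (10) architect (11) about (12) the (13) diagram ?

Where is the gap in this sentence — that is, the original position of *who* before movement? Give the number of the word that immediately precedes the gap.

5

Underlying clause: The witness did admit who may complain to the architect about the diagram.
'who' functions as the subject of the clause embedded under 'admit'. Fronting leaves a gap immediately after 'admit':
Who did the witness admit ___ may complain to the architect about the diagram?
'admit' is word 5.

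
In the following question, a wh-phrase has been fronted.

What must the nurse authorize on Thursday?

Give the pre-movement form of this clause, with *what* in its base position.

'what' is the direct object of 'authorize'. Wh-movement fronts it, leaving a gap right after 'authorize':
What must the nurse authorize ___ on Thursday?

The nurse must authorize what on Thursday.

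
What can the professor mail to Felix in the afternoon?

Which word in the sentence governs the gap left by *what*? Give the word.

Underlying clause: The professor can mail what to Felix in the afternoon.
'what' functions as the direct object of 'mail'. Fronting leaves a gap immediately after 'mail':
What can the professor mail ___ to Felix in the afternoon?

mail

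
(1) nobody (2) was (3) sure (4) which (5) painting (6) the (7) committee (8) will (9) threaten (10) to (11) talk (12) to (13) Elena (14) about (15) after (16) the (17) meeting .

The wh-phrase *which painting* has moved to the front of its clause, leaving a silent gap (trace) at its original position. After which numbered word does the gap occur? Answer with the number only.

Underlying clause: The committee will threaten to talk to Elena about which painting after the meeting.
The filler 'which painting' is interpreted as the object of the preposition 'about'. It moves to the left edge, and the trace sits right after 'about':
Nobody was sure which painting the committee will threaten to talk to Elena about ___ after the meeting.
'about' is word 14.

14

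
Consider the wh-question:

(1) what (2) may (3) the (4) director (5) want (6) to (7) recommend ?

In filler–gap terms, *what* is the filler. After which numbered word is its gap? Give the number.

7

Pre-movement form: The director may want to recommend what.
'what' functions as the direct object of 'recommend'. Wh-movement fronts it, leaving a gap right after 'recommend':
What may the director want to recommend ___?
'recommend' is word 7.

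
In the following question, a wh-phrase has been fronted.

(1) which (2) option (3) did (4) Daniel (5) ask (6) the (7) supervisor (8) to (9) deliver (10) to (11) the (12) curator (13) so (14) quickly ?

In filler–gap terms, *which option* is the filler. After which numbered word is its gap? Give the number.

Pre-movement form: Daniel did ask the supervisor to deliver which option to the curator so quickly.
'which option' functions as the direct object of 'deliver'. It moves to the left edge, and the trace sits right after 'deliver':
Which option did Daniel ask the supervisor to deliver ___ to the curator so quickly?
'deliver' is word 9.

9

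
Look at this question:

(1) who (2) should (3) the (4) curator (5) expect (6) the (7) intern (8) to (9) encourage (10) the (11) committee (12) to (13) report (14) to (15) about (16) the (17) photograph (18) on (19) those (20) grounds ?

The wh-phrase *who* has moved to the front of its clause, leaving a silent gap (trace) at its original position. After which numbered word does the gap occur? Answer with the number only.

In situ: The curator should expect the intern to encourage the committee to report to who about the photograph on those grounds.
'who' functions as the object of the preposition 'to'. It moves to the left edge, and the trace sits right after 'to':
Who should the curator expect the intern to encourage the committee to report to ___ about the photograph on those grounds?
'to' is word 14.

14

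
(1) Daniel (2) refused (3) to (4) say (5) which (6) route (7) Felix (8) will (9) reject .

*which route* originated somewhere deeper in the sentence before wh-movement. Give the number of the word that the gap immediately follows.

Pre-movement form: Felix will reject which route.
The filler 'which route' is interpreted as the direct object of 'reject'. Wh-movement fronts it, leaving a gap right after 'reject':
Daniel refused to say which route Felix will reject ___.
'reject' is word 9.

9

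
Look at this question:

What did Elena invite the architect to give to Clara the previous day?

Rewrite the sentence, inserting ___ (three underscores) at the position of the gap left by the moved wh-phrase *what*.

In situ: Elena did invite the architect to give what to Clara the previous day.
'what' functions as the direct object of 'give'. The gap is right after 'give'.

What did Elena invite the architect to give ___ to Clara the previous day?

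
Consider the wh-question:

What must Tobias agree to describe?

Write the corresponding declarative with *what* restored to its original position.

'what' functions as the direct object of 'describe'. Wh-movement fronts it, leaving a gap right after 'describe':
What must Tobias agree to describe ___?

Tobias must agree to describe what.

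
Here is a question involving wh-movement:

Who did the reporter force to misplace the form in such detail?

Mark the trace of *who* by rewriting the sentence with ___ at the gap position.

Who did the reporter force ___ to misplace the form in such detail?

In situ: The reporter did force who to misplace the form in such detail.
'who' is the direct object of 'force'. The gap is right after 'force'.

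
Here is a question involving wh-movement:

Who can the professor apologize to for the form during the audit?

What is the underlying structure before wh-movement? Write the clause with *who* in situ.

The professor can apologize to who for the form during the audit.

The filler 'who' is interpreted as the object of the preposition 'to'. Fronting leaves a gap immediately after 'to':
Who can the professor apologize to ___ for the form during the audit?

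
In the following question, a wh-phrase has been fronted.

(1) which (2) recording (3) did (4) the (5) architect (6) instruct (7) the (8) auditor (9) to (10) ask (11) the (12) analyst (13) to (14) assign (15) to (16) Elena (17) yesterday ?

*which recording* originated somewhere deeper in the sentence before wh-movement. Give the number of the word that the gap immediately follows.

14

Before movement: The architect did instruct the auditor to ask the analyst to assign which recording to Elena yesterday.
'which recording' functions as the direct object of 'assign'. It moves to the left edge, and the trace sits right after 'assign':
Which recording did the architect instruct the auditor to ask the analyst to assign ___ to Elena yesterday?
'assign' is word 14.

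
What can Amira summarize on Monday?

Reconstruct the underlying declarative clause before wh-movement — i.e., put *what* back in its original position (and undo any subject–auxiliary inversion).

Amira can summarize what on Monday.

'what' is the direct object of 'summarize'. Wh-movement fronts it, leaving a gap right after 'summarize':
What can Amira summarize ___ on Monday?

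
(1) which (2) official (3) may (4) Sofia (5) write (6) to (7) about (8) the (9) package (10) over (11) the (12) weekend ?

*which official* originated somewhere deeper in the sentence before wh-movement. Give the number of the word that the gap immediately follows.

Before movement: Sofia may write to which official about the package over the weekend.
'which official' functions as the object of the preposition 'to'. Wh-movement fronts it, leaving a gap right after 'to':
Which official may Sofia write to ___ about the package over the weekend?
'to' is word 6.

6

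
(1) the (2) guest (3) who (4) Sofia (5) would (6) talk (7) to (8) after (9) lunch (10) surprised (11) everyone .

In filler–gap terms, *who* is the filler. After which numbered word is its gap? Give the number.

'who' is the object of the preposition 'to'. Wh-movement fronts it, leaving a gap right after 'to':
The guest who Sofia would talk to ___ after lunch surprised everyone.
'to' is word 7.

7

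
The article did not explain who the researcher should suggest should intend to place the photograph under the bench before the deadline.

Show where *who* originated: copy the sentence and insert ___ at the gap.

In situ: The researcher should suggest who should intend to place the photograph under the bench before the deadline.
The filler 'who' is interpreted as the subject of the clause embedded under 'suggest'. The gap is right after 'suggest'.

The article did not explain who the researcher should suggest ___ should intend to place the photograph under the bench before the deadline.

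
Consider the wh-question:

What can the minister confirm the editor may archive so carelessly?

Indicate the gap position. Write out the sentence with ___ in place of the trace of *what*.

What can the minister confirm the editor may archive ___ so carelessly?

Pre-movement form: The minister can confirm the editor may archive what so carelessly.
'what' is the direct object of 'archive'. The gap is right after 'archive'.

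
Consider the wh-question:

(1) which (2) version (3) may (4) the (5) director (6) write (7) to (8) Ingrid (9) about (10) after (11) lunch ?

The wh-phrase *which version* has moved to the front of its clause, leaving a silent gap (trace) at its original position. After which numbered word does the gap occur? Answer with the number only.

9

Before movement: The director may write to Ingrid about which version after lunch.
The filler 'which version' is interpreted as the object of the preposition 'about'. Fronting leaves a gap immediately after 'about':
Which version may the director write to Ingrid about ___ after lunch?
'about' is word 9.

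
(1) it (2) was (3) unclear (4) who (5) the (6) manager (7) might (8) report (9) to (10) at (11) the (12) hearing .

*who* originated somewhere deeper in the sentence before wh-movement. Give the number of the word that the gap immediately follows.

9

Before movement: The manager might report to who at the hearing.
'who' is the object of the preposition 'to'. It moves to the left edge, and the trace sits right after 'to':
It was unclear who the manager might report to ___ at the hearing.
'to' is word 9.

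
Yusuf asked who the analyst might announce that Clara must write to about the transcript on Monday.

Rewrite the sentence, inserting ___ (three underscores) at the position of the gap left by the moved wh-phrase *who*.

Yusuf asked who the analyst might announce that Clara must write to ___ about the transcript on Monday.

Before movement: The analyst might announce that Clara must write to who about the transcript on Monday.
The filler 'who' is interpreted as the object of the preposition 'to'. The gap is right after 'to'.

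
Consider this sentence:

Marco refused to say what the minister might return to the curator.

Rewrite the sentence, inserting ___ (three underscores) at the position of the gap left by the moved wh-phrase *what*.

Before movement: The minister might return what to the curator.
The filler 'what' is interpreted as the direct object of 'return'. The gap is right after 'return'.

Marco refused to say what the minister might return ___ to the curator.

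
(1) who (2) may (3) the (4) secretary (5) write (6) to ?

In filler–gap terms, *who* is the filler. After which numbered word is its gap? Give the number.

In situ: The secretary may write to who.
'who' functions as the object of the preposition 'to'. It moves to the left edge, and the trace sits right after 'to':
Who may the secretary write to ___?
'to' is word 6.

6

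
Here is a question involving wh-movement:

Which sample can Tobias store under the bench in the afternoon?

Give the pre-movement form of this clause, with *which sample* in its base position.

Tobias can store which sample under the bench in the afternoon.

'which sample' functions as the direct object of 'store'. Wh-movement fronts it, leaving a gap right after 'store':
Which sample can Tobias store ___ under the bench in the afternoon?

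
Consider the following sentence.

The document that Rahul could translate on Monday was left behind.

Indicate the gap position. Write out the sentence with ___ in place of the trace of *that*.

The document that Rahul could translate ___ on Monday was left behind.

'that' functions as the direct object of 'translate'. The gap is right after 'translate'.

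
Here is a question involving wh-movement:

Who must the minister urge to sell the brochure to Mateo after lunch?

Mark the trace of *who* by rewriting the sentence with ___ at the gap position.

Who must the minister urge ___ to sell the brochure to Mateo after lunch?

Pre-movement form: The minister must urge who to sell the brochure to Mateo after lunch.
The filler 'who' is interpreted as the direct object of 'urge'. The gap is right after 'urge'.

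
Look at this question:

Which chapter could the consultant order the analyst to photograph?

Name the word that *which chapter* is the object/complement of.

photograph

Before movement: The consultant could order the analyst to photograph which chapter.
'which chapter' functions as the direct object of 'photograph'. It moves to the left edge, and the trace sits right after 'photograph':
Which chapter could the consultant order the analyst to photograph ___?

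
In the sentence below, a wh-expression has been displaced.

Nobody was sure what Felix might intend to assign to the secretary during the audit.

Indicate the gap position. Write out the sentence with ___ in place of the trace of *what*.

Nobody was sure what Felix might intend to assign ___ to the secretary during the audit.

In situ: Felix might intend to assign what to the secretary during the audit.
'what' functions as the direct object of 'assign'. The gap is right after 'assign'.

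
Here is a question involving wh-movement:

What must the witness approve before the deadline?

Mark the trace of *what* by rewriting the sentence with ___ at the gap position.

What must the witness approve ___ before the deadline?

In situ: The witness must approve what before the deadline.
'what' is the direct object of 'approve'. The gap is right after 'approve'.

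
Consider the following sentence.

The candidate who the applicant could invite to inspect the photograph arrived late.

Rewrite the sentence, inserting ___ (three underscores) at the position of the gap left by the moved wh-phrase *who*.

'who' functions as the direct object of 'invite'. The gap is right after 'invite'.

The candidate who the applicant could invite ___ to inspect the photograph arrived late.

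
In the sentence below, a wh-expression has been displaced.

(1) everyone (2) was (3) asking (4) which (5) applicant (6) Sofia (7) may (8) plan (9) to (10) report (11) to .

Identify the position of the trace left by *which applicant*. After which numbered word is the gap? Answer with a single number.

11

Underlying clause: Sofia may plan to report to which applicant.
'which applicant' is the object of the preposition 'to'. Wh-movement fronts it, leaving a gap right after 'to':
Everyone was asking which applicant Sofia may plan to report to ___.
'to' is word 11.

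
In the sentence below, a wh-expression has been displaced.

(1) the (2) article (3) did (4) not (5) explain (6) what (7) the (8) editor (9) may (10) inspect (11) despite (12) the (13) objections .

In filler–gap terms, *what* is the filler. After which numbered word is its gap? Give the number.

In situ: The editor may inspect what despite the objections.
'what' functions as the direct object of 'inspect'. It moves to the left edge, and the trace sits right after 'inspect':
The article did not explain what the editor may inspect ___ despite the objections.
'inspect' is word 10.

10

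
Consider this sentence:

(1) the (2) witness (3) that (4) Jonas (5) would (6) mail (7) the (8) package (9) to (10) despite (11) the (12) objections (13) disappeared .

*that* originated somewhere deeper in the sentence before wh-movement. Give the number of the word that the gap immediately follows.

9

'that' is the object of the preposition 'to' (recipient of 'mail'). Fronting leaves a gap immediately after 'to':
The witness that Jonas would mail the package to ___ despite the objections disappeared.
'to' is word 9.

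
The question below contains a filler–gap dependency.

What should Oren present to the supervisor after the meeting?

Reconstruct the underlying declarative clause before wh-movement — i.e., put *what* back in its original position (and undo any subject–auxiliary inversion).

'what' functions as the direct object of 'present'. Wh-movement fronts it, leaving a gap right after 'present':
What should Oren present ___ to the supervisor after the meeting?

Oren should present what to the supervisor after the meeting.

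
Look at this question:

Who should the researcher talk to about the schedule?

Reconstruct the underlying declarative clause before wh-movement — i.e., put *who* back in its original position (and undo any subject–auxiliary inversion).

The researcher should talk to who about the schedule.

'who' is the object of the preposition 'to'. Wh-movement fronts it, leaving a gap right after 'to':
Who should the researcher talk to ___ about the schedule?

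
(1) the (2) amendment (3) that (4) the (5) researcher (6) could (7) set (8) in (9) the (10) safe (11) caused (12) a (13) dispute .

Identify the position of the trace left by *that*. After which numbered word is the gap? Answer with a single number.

'that' functions as the direct object of 'set'. It moves to the left edge, and the trace sits right after 'set':
The amendment that the researcher could set ___ in the safe caused a dispute.
'set' is word 7.

7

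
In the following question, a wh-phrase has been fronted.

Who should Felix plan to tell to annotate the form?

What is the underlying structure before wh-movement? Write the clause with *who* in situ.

Felix should plan to tell who to annotate the form.

'who' is the direct object of 'tell'. It moves to the left edge, and the trace sits right after 'tell':
Who should Felix plan to tell ___ to annotate the form?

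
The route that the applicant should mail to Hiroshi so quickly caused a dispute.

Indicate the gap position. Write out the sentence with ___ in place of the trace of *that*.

The route that the applicant should mail ___ to Hiroshi so quickly caused a dispute.

'that' is the direct object of 'mail'. The gap is right after 'mail'.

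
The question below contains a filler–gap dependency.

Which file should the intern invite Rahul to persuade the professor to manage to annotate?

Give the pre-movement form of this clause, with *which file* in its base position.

The intern should invite Rahul to persuade the professor to manage to annotate which file.

'which file' is the direct object of 'annotate'. It moves to the left edge, and the trace sits right after 'annotate':
Which file should the intern invite Rahul to persuade the professor to manage to annotate ___?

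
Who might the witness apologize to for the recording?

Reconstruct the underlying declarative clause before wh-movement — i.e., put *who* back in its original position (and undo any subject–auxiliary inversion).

The witness might apologize to who for the recording.

'who' is the object of the preposition 'to'. It moves to the left edge, and the trace sits right after 'to':
Who might the witness apologize to ___ for the recording?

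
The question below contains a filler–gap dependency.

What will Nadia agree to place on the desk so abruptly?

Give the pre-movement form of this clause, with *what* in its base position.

Nadia will agree to place what on the desk so abruptly.

'what' functions as the direct object of 'place'. Wh-movement fronts it, leaving a gap right after 'place':
What will Nadia agree to place ___ on the desk so abruptly?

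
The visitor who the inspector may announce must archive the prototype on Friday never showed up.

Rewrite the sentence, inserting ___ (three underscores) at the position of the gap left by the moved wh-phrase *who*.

'who' is the subject of the clause embedded under 'announce'. The gap is right after 'announce'.

The visitor who the inspector may announce ___ must archive the prototype on Friday never showed up.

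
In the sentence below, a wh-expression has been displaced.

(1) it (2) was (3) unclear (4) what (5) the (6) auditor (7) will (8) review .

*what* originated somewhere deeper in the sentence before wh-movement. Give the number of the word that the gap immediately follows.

8

Before movement: The auditor will review what.
The filler 'what' is interpreted as the direct object of 'review'. It moves to the left edge, and the trace sits right after 'review':
It was unclear what the auditor will review ___.
'review' is word 8.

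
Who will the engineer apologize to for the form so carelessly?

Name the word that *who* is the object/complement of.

Before movement: The engineer will apologize to who for the form so carelessly.
'who' functions as the object of the preposition 'to'. Wh-movement fronts it, leaving a gap right after 'to':
Who will the engineer apologize to ___ for the form so carelessly?

to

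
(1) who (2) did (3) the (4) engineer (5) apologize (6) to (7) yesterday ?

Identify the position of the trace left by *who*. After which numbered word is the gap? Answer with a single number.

In situ: The engineer did apologize to who yesterday.
The filler 'who' is interpreted as the object of the preposition 'to'. Wh-movement fronts it, leaving a gap right after 'to':
Who did the engineer apologize to ___ yesterday?
'to' is word 6.

6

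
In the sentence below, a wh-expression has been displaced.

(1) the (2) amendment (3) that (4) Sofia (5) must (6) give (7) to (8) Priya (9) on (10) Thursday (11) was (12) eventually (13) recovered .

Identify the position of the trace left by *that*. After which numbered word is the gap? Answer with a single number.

6

The filler 'that' is interpreted as the direct object of 'give'. Wh-movement fronts it, leaving a gap right after 'give':
The amendment that Sofia must give ___ to Priya on Thursday was eventually recovered.
'give' is word 6.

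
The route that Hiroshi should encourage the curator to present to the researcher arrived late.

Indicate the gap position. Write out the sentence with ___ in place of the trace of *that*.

'that' is the direct object of 'present'. The gap is right after 'present'.

The route that Hiroshi should encourage the curator to present ___ to the researcher arrived late.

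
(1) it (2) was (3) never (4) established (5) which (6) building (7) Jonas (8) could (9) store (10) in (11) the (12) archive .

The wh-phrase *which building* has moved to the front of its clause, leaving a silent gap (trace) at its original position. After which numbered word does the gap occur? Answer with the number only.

Underlying clause: Jonas could store which building in the archive.
'which building' functions as the direct object of 'store'. Wh-movement fronts it, leaving a gap right after 'store':
It was never established which building Jonas could store ___ in the archive.
'store' is word 9.

9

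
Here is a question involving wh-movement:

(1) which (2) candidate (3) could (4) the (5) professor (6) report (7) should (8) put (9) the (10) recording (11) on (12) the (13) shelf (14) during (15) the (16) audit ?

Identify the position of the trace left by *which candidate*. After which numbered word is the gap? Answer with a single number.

Underlying clause: The professor could report which candidate should put the recording on the shelf during the audit.
The filler 'which candidate' is interpreted as the subject of the clause embedded under 'report'. Wh-movement fronts it, leaving a gap right after 'report':
Which candidate could the professor report ___ should put the recording on the shelf during the audit?
'report' is word 6.

6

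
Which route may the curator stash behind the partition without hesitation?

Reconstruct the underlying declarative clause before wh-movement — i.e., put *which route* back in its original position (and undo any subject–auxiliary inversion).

The curator may stash which route behind the partition without hesitation.

The filler 'which route' is interpreted as the direct object of 'stash'. Wh-movement fronts it, leaving a gap right after 'stash':
Which route may the curator stash ___ behind the partition without hesitation?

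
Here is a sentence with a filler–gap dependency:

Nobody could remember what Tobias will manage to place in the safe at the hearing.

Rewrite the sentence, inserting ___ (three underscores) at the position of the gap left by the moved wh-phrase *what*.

Pre-movement form: Tobias will manage to place what in the safe at the hearing.
'what' functions as the direct object of 'place'. The gap is right after 'place'.

Nobody could remember what Tobias will manage to place ___ in the safe at the hearing.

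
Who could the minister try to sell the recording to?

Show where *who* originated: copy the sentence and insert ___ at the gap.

Who could the minister try to sell the recording to ___?

Pre-movement form: The minister could try to sell the recording to who.
The filler 'who' is interpreted as the object of the preposition 'to' (recipient of 'sell'). The gap is right after 'to'.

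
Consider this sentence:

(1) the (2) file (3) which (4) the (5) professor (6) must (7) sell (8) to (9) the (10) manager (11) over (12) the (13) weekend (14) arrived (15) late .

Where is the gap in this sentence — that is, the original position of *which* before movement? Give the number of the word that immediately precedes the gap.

7

The filler 'which' is interpreted as the direct object of 'sell'. It moves to the left edge, and the trace sits right after 'sell':
The file which the professor must sell ___ to the manager over the weekend arrived late.
'sell' is word 7.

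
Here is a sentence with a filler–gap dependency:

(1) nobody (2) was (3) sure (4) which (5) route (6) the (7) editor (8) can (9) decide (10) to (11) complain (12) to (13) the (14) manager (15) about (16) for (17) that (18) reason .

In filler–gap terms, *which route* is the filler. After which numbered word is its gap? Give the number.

15

Before movement: The editor can decide to complain to the manager about which route for that reason.
The filler 'which route' is interpreted as the object of the preposition 'about'. Wh-movement fronts it, leaving a gap right after 'about':
Nobody was sure which route the editor can decide to complain to the manager about ___ for that reason.
'about' is word 15.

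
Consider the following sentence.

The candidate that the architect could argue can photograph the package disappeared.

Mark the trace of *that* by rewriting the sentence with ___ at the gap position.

The candidate that the architect could argue ___ can photograph the package disappeared.

The filler 'that' is interpreted as the subject of the clause embedded under 'argue'. The gap is right after 'argue'.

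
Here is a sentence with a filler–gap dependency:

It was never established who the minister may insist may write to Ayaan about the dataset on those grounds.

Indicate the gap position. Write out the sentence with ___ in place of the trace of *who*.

Underlying clause: The minister may insist who may write to Ayaan about the dataset on those grounds.
'who' functions as the subject of the clause embedded under 'insist'. The gap is right after 'insist'.

It was never established who the minister may insist ___ may write to Ayaan about the dataset on those grounds.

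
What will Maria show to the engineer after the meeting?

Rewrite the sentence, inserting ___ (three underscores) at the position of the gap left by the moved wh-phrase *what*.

What will Maria show ___ to the engineer after the meeting?

Before movement: Maria will show what to the engineer after the meeting.
'what' is the direct object of 'show'. The gap is right after 'show'.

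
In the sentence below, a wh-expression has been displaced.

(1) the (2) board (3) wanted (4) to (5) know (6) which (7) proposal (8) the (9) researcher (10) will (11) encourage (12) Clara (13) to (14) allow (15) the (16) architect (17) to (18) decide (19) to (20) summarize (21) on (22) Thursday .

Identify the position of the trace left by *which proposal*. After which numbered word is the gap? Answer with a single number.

In situ: The researcher will encourage Clara to allow the architect to decide to summarize which proposal on Thursday.
'which proposal' is the direct object of 'summarize'. Fronting leaves a gap immediately after 'summarize':
The board wanted to know which proposal the researcher will encourage Clara to allow the architect to decide to summarize ___ on Thursday.
'summarize' is word 20.

20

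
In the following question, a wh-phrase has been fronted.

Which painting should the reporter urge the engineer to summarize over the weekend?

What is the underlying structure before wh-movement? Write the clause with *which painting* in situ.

The reporter should urge the engineer to summarize which painting over the weekend.

'which painting' functions as the direct object of 'summarize'. Fronting leaves a gap immediately after 'summarize':
Which painting should the reporter urge the engineer to summarize ___ over the weekend?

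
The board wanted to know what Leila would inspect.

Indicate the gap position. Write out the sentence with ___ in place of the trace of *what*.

In situ: Leila would inspect what.
The filler 'what' is interpreted as the direct object of 'inspect'. The gap is right after 'inspect'.

The board wanted to know what Leila would inspect ___.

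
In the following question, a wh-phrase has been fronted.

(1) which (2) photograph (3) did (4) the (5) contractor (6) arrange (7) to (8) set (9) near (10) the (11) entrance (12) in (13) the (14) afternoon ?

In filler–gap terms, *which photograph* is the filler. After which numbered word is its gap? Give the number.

Underlying clause: The contractor did arrange to set which photograph near the entrance in the afternoon.
The filler 'which photograph' is interpreted as the direct object of 'set'. It moves to the left edge, and the trace sits right after 'set':
Which photograph did the contractor arrange to set ___ near the entrance in the afternoon?
'set' is word 8.

8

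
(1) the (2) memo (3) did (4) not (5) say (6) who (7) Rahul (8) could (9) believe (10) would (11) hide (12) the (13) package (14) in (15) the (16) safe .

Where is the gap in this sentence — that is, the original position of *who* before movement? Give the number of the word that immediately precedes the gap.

In situ: Rahul could believe who would hide the package in the safe.
'who' is the subject of the clause embedded under 'believe'. Fronting leaves a gap immediately after 'believe':
The memo did not say who Rahul could believe ___ would hide the package in the safe.
'believe' is word 9.

9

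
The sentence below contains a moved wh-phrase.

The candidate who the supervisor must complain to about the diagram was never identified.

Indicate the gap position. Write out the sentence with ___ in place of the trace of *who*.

The candidate who the supervisor must complain to ___ about the diagram was never identified.

'who' is the object of the preposition 'to'. The gap is right after 'to'.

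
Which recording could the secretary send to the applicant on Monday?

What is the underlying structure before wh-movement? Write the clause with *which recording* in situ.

The secretary could send which recording to the applicant on Monday.

'which recording' functions as the direct object of 'send'. Fronting leaves a gap immediately after 'send':
Which recording could the secretary send ___ to the applicant on Monday?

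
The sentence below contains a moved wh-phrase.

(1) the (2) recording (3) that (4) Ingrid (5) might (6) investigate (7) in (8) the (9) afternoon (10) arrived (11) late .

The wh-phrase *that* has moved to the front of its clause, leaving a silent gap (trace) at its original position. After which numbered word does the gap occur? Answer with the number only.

'that' functions as the direct object of 'investigate'. Wh-movement fronts it, leaving a gap right after 'investigate':
The recording that Ingrid might investigate ___ in the afternoon arrived late.
'investigate' is word 6.

6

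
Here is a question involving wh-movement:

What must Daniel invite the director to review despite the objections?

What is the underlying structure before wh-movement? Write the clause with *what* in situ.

'what' is the direct object of 'review'. It moves to the left edge, and the trace sits right after 'review':
What must Daniel invite the director to review ___ despite the objections?

Daniel must invite the director to review what despite the objections.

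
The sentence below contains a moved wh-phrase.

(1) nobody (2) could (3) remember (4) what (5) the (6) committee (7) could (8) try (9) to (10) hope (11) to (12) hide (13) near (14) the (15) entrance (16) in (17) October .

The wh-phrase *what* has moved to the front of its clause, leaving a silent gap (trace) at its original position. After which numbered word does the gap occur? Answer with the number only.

Underlying clause: The committee could try to hope to hide what near the entrance in October.
The filler 'what' is interpreted as the direct object of 'hide'. Fronting leaves a gap immediately after 'hide':
Nobody could remember what the committee could try to hope to hide ___ near the entrance in October.
'hide' is word 12.

12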